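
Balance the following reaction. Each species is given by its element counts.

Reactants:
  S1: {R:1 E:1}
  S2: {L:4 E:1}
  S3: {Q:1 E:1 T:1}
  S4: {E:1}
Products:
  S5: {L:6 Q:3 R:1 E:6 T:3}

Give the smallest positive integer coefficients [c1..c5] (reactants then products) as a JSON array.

L: 2·0+3·4+6·0+1·0 = 12 | 2·6 = 12
Q: 2·0+3·0+6·1+1·0 = 6 | 2·3 = 6
R: 2·1+3·0+6·0+1·0 = 2 | 2·1 = 2
E: 2·1+3·1+6·1+1·1 = 12 | 2·6 = 12
T: 2·0+3·0+6·1+1·0 = 6 | 2·3 = 6
gcd(2,3,6,1,2) = 1

Coefficients: [2, 3, 6, 1, 2]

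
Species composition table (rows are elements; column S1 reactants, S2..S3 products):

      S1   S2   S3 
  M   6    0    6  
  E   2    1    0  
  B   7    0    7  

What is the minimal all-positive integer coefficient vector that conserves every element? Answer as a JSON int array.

M: 1·6 = 6 | 2·0+1·6 = 6
E: 1·2 = 2 | 2·1+1·0 = 2
B: 1·7 = 7 | 2·0+1·7 = 7
gcd(1,2,1) = 1

Coefficients: [1, 2, 1]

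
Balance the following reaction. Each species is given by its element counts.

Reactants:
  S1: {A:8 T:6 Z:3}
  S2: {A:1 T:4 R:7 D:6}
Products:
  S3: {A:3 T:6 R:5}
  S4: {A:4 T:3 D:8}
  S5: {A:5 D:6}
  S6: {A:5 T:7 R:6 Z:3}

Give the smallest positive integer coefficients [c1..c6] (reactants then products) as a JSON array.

Coefficients: [5, 5, 1, 3, 1, 5]

A: 5·8+5·1 = 45 | 1·3+3·4+1·5+5·5 = 45
T: 5·6+5·4 = 50 | 1·6+3·3+1·0+5·7 = 50
R: 5·0+5·7 = 35 | 1·5+3·0+1·0+5·6 = 35
Z: 5·3+5·0 = 15 | 1·0+3·0+1·0+5·3 = 15
D: 5·0+5·6 = 30 | 1·0+3·8+1·6+5·0 = 30
gcd(5,5,1,3,1,5) = 1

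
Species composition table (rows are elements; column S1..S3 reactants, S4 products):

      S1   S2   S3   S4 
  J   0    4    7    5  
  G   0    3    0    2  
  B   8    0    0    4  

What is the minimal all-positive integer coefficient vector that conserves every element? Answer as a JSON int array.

J: 3·0+4·4+2·7 = 30 | 6·5 = 30
G: 3·0+4·3+2·0 = 12 | 6·2 = 12
B: 3·8+4·0+2·0 = 24 | 6·4 = 24
gcd(3,4,2,6) = 1

Coefficients: [3, 4, 2, 6]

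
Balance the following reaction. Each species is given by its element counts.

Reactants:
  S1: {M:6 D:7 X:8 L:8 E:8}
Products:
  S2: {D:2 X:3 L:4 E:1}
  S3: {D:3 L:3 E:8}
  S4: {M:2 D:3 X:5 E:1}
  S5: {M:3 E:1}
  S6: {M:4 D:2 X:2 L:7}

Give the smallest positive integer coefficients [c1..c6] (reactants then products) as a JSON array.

M: 5·6 = 30 | 6·0+3·0+4·2+6·3+1·4 = 30
D: 5·7 = 35 | 6·2+3·3+4·3+6·0+1·2 = 35
X: 5·8 = 40 | 6·3+3·0+4·5+6·0+1·2 = 40
L: 5·8 = 40 | 6·4+3·3+4·0+6·0+1·7 = 40
E: 5·8 = 40 | 6·1+3·8+4·1+6·1+1·0 = 40
gcd(5,6,3,4,6,1) = 1

Coefficients: [5, 6, 3, 4, 6, 1]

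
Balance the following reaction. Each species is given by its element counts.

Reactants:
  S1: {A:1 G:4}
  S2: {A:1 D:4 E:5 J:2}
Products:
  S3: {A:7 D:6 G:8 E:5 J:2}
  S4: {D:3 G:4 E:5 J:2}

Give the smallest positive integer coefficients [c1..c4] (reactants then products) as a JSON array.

A: 4·1+3·1 = 7 | 1·7+2·0 = 7
D: 4·0+3·4 = 12 | 1·6+2·3 = 12
G: 4·4+3·0 = 16 | 1·8+2·4 = 16
E: 4·0+3·5 = 15 | 1·5+2·5 = 15
J: 4·0+3·2 = 6 | 1·2+2·2 = 6
gcd(4,3,1,2) = 1

Coefficients: [4, 3, 1, 2]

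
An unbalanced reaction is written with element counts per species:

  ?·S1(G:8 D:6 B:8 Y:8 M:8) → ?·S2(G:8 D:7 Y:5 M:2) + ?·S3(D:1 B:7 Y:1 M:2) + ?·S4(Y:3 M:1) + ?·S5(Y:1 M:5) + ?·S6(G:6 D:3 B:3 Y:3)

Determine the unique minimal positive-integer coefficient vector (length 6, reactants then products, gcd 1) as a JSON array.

G: 5·8 = 40 | 2·8+4·0+3·0+5·0+4·6 = 40
D: 5·6 = 30 | 2·7+4·1+3·0+5·0+4·3 = 30
B: 5·8 = 40 | 2·0+4·7+3·0+5·0+4·3 = 40
Y: 5·8 = 40 | 2·5+4·1+3·3+5·1+4·3 = 40
M: 5·8 = 40 | 2·2+4·2+3·1+5·5+4·0 = 40
gcd(5,2,4,3,5,4) = 1

Coefficients: [5, 2, 4, 3, 5, 4]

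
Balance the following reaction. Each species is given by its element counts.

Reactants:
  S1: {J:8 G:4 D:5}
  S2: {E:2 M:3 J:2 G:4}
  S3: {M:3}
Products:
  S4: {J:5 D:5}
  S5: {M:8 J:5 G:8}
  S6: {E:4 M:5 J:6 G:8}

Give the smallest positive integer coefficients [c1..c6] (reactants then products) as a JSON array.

E: 4·0+2·2+5·0 = 4 | 4·0+2·0+1·4 = 4
M: 4·0+2·3+5·3 = 21 | 4·0+2·8+1·5 = 21
J: 4·8+2·2+5·0 = 36 | 4·5+2·5+1·6 = 36
G: 4·4+2·4+5·0 = 24 | 4·0+2·8+1·8 = 24
D: 4·5+2·0+5·0 = 20 | 4·5+2·0+1·0 = 20
gcd(4,2,5,4,2,1) = 1

Coefficients: [4, 2, 5, 4, 2, 1]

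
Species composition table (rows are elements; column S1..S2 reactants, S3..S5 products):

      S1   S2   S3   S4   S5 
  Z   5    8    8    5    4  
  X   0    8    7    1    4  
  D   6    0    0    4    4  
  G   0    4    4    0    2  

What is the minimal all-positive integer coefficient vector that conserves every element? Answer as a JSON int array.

Z: 4·5+5·8 = 60 | 4·8+4·5+2·4 = 60
X: 4·0+5·8 = 40 | 4·7+4·1+2·4 = 40
D: 4·6+5·0 = 24 | 4·0+4·4+2·4 = 24
G: 4·0+5·4 = 20 | 4·4+4·0+2·2 = 20
gcd(4,5,4,4,2) = 1

Coefficients: [4, 5, 4, 4, 2]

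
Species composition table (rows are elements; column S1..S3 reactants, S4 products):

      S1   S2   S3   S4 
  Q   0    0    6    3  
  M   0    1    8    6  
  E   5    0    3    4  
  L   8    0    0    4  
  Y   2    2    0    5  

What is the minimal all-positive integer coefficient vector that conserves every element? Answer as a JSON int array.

Q: 1·0+4·0+1·6 = 6 | 2·3 = 6
M: 1·0+4·1+1·8 = 12 | 2·6 = 12
E: 1·5+4·0+1·3 = 8 | 2·4 = 8
L: 1·8+4·0+1·0 = 8 | 2·4 = 8
Y: 1·2+4·2+1·0 = 10 | 2·5 = 10
gcd(1,4,1,2) = 1

Coefficients: [1, 4, 1, 2]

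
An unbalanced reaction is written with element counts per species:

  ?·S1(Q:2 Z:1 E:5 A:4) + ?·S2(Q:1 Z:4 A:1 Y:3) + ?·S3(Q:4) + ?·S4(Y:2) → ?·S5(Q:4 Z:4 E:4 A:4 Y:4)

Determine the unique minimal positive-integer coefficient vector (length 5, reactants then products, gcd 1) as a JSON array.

Q: 4·2+4·1+2·4+4·0 = 20 | 5·4 = 20
Z: 4·1+4·4+2·0+4·0 = 20 | 5·4 = 20
E: 4·5+4·0+2·0+4·0 = 20 | 5·4 = 20
A: 4·4+4·1+2·0+4·0 = 20 | 5·4 = 20
Y: 4·0+4·3+2·0+4·2 = 20 | 5·4 = 20
gcd(4,4,2,4,5) = 1

Coefficients: [4, 4, 2, 4, 5]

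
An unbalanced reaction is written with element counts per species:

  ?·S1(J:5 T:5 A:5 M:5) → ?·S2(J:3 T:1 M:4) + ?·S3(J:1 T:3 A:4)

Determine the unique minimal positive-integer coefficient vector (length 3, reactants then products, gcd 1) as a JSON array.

Coefficients: [4, 5, 5]

J: 4·5 = 20 | 5·3+5·1 = 20
T: 4·5 = 20 | 5·1+5·3 = 20
A: 4·5 = 20 | 5·0+5·4 = 20
M: 4·5 = 20 | 5·4+5·0 = 20
gcd(4,5,5) = 1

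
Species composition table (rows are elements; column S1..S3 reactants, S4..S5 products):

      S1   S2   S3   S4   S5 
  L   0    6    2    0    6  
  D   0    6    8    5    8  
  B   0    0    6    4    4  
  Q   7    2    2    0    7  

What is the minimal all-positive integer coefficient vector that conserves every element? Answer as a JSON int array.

L: 1·0+1·6+6·2 = 18 | 6·0+3·6 = 18
D: 1·0+1·6+6·8 = 54 | 6·5+3·8 = 54
B: 1·0+1·0+6·6 = 36 | 6·4+3·4 = 36
Q: 1·7+1·2+6·2 = 21 | 6·0+3·7 = 21
gcd(1,1,6,6,3) = 1

Coefficients: [1, 1, 6, 6, 3]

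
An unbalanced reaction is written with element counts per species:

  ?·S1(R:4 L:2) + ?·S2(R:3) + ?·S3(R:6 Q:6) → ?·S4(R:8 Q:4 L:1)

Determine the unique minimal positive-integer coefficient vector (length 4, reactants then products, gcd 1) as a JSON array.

Coefficients: [3, 4, 4, 6]

R: 3·4+4·3+4·6 = 48 | 6·8 = 48
Q: 3·0+4·0+4·6 = 24 | 6·4 = 24
L: 3·2+4·0+4·0 = 6 | 6·1 = 6
gcd(3,4,4,6) = 1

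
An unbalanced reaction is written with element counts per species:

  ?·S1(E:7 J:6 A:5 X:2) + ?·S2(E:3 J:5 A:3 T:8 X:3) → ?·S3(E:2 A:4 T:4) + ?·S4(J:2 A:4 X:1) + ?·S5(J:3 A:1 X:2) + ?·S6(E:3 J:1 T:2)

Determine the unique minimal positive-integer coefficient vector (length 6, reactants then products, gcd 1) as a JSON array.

Coefficients: [2, 2, 1, 2, 4, 6]

E: 2·7+2·3 = 20 | 1·2+2·0+4·0+6·3 = 20
J: 2·6+2·5 = 22 | 1·0+2·2+4·3+6·1 = 22
A: 2·5+2·3 = 16 | 1·4+2·4+4·1+6·0 = 16
T: 2·0+2·8 = 16 | 1·4+2·0+4·0+6·2 = 16
X: 2·2+2·3 = 10 | 1·0+2·1+4·2+6·0 = 10
gcd(2,2,1,2,4,6) = 1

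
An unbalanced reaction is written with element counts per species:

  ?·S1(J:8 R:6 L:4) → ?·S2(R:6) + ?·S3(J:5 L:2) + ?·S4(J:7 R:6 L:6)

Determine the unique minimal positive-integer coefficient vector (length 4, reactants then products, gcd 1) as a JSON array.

J: 4·8 = 32 | 3·0+5·5+1·7 = 32
R: 4·6 = 24 | 3·6+5·0+1·6 = 24
L: 4·4 = 16 | 3·0+5·2+1·6 = 16
gcd(4,3,5,1) = 1

Coefficients: [4, 3, 5, 1]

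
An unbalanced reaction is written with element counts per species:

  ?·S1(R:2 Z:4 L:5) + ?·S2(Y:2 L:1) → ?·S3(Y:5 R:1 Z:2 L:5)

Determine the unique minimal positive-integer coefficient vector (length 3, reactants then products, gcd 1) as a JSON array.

Coefficients: [1, 5, 2]

Y: 1·0+5·2 = 10 | 2·5 = 10
R: 1·2+5·0 = 2 | 2·1 = 2
Z: 1·4+5·0 = 4 | 2·2 = 4
L: 1·5+5·1 = 10 | 2·5 = 10
gcd(1,5,2) = 1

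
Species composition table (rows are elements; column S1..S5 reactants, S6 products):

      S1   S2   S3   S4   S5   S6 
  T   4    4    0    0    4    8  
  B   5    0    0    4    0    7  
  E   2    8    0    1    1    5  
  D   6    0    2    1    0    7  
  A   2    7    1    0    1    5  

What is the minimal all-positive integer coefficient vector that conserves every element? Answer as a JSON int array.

T: 3·4+1·4+6·0+5·0+6·4 = 40 | 5·8 = 40
B: 3·5+1·0+6·0+5·4+6·0 = 35 | 5·7 = 35
E: 3·2+1·8+6·0+5·1+6·1 = 25 | 5·5 = 25
D: 3·6+1·0+6·2+5·1+6·0 = 35 | 5·7 = 35
A: 3·2+1·7+6·1+5·0+6·1 = 25 | 5·5 = 25
gcd(3,1,6,5,6,5) = 1

Coefficients: [3, 1, 6, 5, 6, 5]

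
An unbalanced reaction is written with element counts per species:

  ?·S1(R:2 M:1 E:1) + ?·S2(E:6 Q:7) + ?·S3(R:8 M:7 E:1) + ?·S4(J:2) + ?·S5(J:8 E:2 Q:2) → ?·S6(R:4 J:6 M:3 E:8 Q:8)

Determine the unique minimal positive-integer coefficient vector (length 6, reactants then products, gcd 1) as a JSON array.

Coefficients: [4, 6, 2, 6, 3, 6]

R: 4·2+6·0+2·8+6·0+3·0 = 24 | 6·4 = 24
J: 4·0+6·0+2·0+6·2+3·8 = 36 | 6·6 = 36
M: 4·1+6·0+2·7+6·0+3·0 = 18 | 6·3 = 18
E: 4·1+6·6+2·1+6·0+3·2 = 48 | 6·8 = 48
Q: 4·0+6·7+2·0+6·0+3·2 = 48 | 6·8 = 48
gcd(4,6,2,6,3,6) = 1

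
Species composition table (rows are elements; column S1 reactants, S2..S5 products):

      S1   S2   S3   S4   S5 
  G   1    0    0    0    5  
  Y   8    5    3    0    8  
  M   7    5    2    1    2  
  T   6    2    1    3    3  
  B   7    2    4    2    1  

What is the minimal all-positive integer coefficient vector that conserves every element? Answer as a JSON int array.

Coefficients: [5, 4, 4, 5, 1]

G: 5·1 = 5 | 4·0+4·0+5·0+1·5 = 5
Y: 5·8 = 40 | 4·5+4·3+5·0+1·8 = 40
M: 5·7 = 35 | 4·5+4·2+5·1+1·2 = 35
T: 5·6 = 30 | 4·2+4·1+5·3+1·3 = 30
B: 5·7 = 35 | 4·2+4·4+5·2+1·1 = 35
gcd(5,4,4,5,1) = 1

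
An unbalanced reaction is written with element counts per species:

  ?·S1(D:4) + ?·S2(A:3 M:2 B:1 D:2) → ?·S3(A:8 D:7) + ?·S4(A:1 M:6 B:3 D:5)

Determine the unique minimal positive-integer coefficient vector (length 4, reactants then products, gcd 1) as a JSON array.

A: 3·0+6·3 = 18 | 2·8+2·1 = 18
M: 3·0+6·2 = 12 | 2·0+2·6 = 12
B: 3·0+6·1 = 6 | 2·0+2·3 = 6
D: 3·4+6·2 = 24 | 2·7+2·5 = 24
gcd(3,6,2,2) = 1

Coefficients: [3, 6, 2, 2]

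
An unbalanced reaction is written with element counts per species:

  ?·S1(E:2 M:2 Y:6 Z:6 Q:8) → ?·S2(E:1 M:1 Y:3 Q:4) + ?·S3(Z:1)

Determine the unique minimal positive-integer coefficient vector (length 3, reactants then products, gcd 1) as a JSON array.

Coefficients: [1, 2, 6]

E: 1·2 = 2 | 2·1+6·0 = 2
M: 1·2 = 2 | 2·1+6·0 = 2
Y: 1·6 = 6 | 2·3+6·0 = 6
Z: 1·6 = 6 | 2·0+6·1 = 6
Q: 1·8 = 8 | 2·4+6·0 = 8
gcd(1,2,6) = 1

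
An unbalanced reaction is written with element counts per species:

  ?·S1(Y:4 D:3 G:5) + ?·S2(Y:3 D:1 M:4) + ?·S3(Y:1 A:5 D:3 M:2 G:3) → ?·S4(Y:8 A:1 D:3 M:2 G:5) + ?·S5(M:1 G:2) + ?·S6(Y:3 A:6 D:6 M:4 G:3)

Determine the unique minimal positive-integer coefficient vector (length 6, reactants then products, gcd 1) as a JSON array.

Coefficients: [3, 3, 4, 2, 4, 3]

Y: 3·4+3·3+4·1 = 25 | 2·8+4·0+3·3 = 25
A: 3·0+3·0+4·5 = 20 | 2·1+4·0+3·6 = 20
D: 3·3+3·1+4·3 = 24 | 2·3+4·0+3·6 = 24
M: 3·0+3·4+4·2 = 20 | 2·2+4·1+3·4 = 20
G: 3·5+3·0+4·3 = 27 | 2·5+4·2+3·3 = 27
gcd(3,3,4,2,4,3) = 1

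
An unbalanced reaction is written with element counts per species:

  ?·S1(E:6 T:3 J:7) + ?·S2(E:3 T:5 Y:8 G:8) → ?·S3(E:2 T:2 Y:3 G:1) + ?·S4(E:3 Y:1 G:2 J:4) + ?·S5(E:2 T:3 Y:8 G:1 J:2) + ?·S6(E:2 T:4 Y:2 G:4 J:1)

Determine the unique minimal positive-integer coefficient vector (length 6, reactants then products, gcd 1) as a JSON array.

Coefficients: [4, 5, 5, 5, 1, 6]

E: 4·6+5·3 = 39 | 5·2+5·3+1·2+6·2 = 39
T: 4·3+5·5 = 37 | 5·2+5·0+1·3+6·4 = 37
Y: 4·0+5·8 = 40 | 5·3+5·1+1·8+6·2 = 40
G: 4·0+5·8 = 40 | 5·1+5·2+1·1+6·4 = 40
J: 4·7+5·0 = 28 | 5·0+5·4+1·2+6·1 = 28
gcd(4,5,5,5,1,6) = 1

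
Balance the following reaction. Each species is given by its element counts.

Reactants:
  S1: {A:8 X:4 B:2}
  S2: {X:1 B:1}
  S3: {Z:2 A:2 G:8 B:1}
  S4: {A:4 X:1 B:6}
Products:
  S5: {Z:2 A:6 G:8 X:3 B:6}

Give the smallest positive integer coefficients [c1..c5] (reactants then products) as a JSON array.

Z: 1·0+6·0+4·2+2·0 = 8 | 4·2 = 8
A: 1·8+6·0+4·2+2·4 = 24 | 4·6 = 24
G: 1·0+6·0+4·8+2·0 = 32 | 4·8 = 32
X: 1·4+6·1+4·0+2·1 = 12 | 4·3 = 12
B: 1·2+6·1+4·1+2·6 = 24 | 4·6 = 24
gcd(1,6,4,2,4) = 1

Coefficients: [1, 6, 4, 2, 4]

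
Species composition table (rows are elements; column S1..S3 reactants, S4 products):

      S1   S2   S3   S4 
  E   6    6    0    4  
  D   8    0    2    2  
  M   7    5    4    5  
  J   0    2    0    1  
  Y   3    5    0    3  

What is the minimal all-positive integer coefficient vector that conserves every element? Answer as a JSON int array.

Coefficients: [1, 3, 2, 6]

E: 1·6+3·6+2·0 = 24 | 6·4 = 24
D: 1·8+3·0+2·2 = 12 | 6·2 = 12
M: 1·7+3·5+2·4 = 30 | 6·5 = 30
J: 1·0+3·2+2·0 = 6 | 6·1 = 6
Y: 1·3+3·5+2·0 = 18 | 6·3 = 18
gcd(1,3,2,6) = 1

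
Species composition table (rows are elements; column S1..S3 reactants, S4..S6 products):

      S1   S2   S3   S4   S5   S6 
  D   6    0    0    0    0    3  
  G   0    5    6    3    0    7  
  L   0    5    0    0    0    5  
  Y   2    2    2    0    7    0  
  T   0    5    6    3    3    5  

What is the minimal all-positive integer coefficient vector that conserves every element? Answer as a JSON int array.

D: 3·6+6·0+5·0 = 18 | 6·0+4·0+6·3 = 18
G: 3·0+6·5+5·6 = 60 | 6·3+4·0+6·7 = 60
L: 3·0+6·5+5·0 = 30 | 6·0+4·0+6·5 = 30
Y: 3·2+6·2+5·2 = 28 | 6·0+4·7+6·0 = 28
T: 3·0+6·5+5·6 = 60 | 6·3+4·3+6·5 = 60
gcd(3,6,5,6,4,6) = 1

Coefficients: [3, 6, 5, 6, 4, 6]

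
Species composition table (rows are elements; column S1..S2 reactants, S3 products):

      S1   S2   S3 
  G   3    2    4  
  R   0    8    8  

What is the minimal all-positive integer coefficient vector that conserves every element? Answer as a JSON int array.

G: 2·3+3·2 = 12 | 3·4 = 12
R: 2·0+3·8 = 24 | 3·8 = 24
gcd(2,3,3) = 1

Coefficients: [2, 3, 3]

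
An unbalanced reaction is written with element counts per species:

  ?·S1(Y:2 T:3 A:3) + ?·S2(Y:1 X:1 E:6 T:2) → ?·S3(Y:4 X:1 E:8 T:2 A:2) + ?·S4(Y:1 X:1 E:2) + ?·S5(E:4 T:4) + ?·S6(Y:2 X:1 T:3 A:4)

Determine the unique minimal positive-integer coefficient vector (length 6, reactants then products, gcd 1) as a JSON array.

Coefficients: [4, 5, 2, 1, 3, 2]

Y: 4·2+5·1 = 13 | 2·4+1·1+3·0+2·2 = 13
X: 4·0+5·1 = 5 | 2·1+1·1+3·0+2·1 = 5
E: 4·0+5·6 = 30 | 2·8+1·2+3·4+2·0 = 30
T: 4·3+5·2 = 22 | 2·2+1·0+3·4+2·3 = 22
A: 4·3+5·0 = 12 | 2·2+1·0+3·0+2·4 = 12
gcd(4,5,2,1,3,2) = 1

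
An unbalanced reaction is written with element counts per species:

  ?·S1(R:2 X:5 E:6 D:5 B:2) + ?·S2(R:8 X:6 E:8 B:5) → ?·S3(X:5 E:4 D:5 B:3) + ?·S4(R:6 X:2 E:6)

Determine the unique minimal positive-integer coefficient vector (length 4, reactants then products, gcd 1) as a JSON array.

R: 5·2+1·8 = 18 | 5·0+3·6 = 18
X: 5·5+1·6 = 31 | 5·5+3·2 = 31
E: 5·6+1·8 = 38 | 5·4+3·6 = 38
D: 5·5+1·0 = 25 | 5·5+3·0 = 25
B: 5·2+1·5 = 15 | 5·3+3·0 = 15
gcd(5,1,5,3) = 1

Coefficients: [5, 1, 5, 3]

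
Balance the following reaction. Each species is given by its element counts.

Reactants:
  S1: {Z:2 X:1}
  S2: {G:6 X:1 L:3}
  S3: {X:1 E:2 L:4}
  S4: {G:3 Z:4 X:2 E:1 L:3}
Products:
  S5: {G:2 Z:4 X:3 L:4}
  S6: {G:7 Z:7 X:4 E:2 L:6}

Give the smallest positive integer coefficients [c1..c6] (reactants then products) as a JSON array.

G: 4·0+2·6+1·0+6·3 = 30 | 1·2+4·7 = 30
Z: 4·2+2·0+1·0+6·4 = 32 | 1·4+4·7 = 32
X: 4·1+2·1+1·1+6·2 = 19 | 1·3+4·4 = 19
E: 4·0+2·0+1·2+6·1 = 8 | 1·0+4·2 = 8
L: 4·0+2·3+1·4+6·3 = 28 | 1·4+4·6 = 28
gcd(4,2,1,6,1,4) = 1

Coefficients: [4, 2, 1, 6, 1, 4]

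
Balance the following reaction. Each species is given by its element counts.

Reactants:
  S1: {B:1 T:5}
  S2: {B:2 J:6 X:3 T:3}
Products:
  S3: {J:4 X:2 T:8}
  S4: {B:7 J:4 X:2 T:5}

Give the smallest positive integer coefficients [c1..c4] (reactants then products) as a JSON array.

Coefficients: [3, 2, 2, 1]

B: 3·1+2·2 = 7 | 2·0+1·7 = 7
J: 3·0+2·6 = 12 | 2·4+1·4 = 12
X: 3·0+2·3 = 6 | 2·2+1·2 = 6
T: 3·5+2·3 = 21 | 2·8+1·5 = 21
gcd(3,2,2,1) = 1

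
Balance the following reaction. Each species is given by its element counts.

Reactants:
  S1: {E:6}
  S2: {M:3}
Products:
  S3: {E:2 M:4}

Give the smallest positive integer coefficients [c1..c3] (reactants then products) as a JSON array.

E: 1·6+4·0 = 6 | 3·2 = 6
M: 1·0+4·3 = 12 | 3·4 = 12
gcd(1,4,3) = 1

Coefficients: [1, 4, 3]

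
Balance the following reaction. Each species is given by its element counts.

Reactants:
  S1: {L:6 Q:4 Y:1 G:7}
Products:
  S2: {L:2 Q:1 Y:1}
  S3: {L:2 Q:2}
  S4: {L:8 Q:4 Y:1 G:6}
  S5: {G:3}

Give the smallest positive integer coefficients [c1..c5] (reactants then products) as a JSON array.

Coefficients: [3, 2, 3, 1, 5]

L: 3·6 = 18 | 2·2+3·2+1·8+5·0 = 18
Q: 3·4 = 12 | 2·1+3·2+1·4+5·0 = 12
Y: 3·1 = 3 | 2·1+3·0+1·1+5·0 = 3
G: 3·7 = 21 | 2·0+3·0+1·6+5·3 = 21
gcd(3,2,3,1,5) = 1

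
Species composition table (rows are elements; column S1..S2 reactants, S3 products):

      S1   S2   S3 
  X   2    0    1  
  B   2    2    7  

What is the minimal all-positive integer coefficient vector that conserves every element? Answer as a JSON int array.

Coefficients: [1, 6, 2]

X: 1·2+6·0 = 2 | 2·1 = 2
B: 1·2+6·2 = 14 | 2·7 = 14
gcd(1,6,2) = 1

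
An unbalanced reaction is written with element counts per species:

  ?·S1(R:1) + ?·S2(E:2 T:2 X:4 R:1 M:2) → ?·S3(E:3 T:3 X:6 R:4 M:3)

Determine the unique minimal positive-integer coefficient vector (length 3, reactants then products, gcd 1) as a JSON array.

Coefficients: [5, 3, 2]

E: 5·0+3·2 = 6 | 2·3 = 6
T: 5·0+3·2 = 6 | 2·3 = 6
X: 5·0+3·4 = 12 | 2·6 = 12
R: 5·1+3·1 = 8 | 2·4 = 8
M: 5·0+3·2 = 6 | 2·3 = 6
gcd(5,3,2) = 1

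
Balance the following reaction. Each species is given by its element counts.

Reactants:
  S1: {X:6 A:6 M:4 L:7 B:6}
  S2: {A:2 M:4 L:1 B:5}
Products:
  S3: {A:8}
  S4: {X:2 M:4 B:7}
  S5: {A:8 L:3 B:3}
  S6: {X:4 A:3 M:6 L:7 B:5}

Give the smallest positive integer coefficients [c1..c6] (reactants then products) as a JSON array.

Coefficients: [4, 6, 1, 4, 2, 4]

X: 4·6+6·0 = 24 | 1·0+4·2+2·0+4·4 = 24
A: 4·6+6·2 = 36 | 1·8+4·0+2·8+4·3 = 36
M: 4·4+6·4 = 40 | 1·0+4·4+2·0+4·6 = 40
L: 4·7+6·1 = 34 | 1·0+4·0+2·3+4·7 = 34
B: 4·6+6·5 = 54 | 1·0+4·7+2·3+4·5 = 54
gcd(4,6,1,4,2,4) = 1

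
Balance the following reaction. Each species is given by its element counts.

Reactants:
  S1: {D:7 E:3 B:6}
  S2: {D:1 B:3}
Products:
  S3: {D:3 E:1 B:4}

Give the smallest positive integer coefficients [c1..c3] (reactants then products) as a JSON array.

D: 1·7+2·1 = 9 | 3·3 = 9
E: 1·3+2·0 = 3 | 3·1 = 3
B: 1·6+2·3 = 12 | 3·4 = 12
gcd(1,2,3) = 1

Coefficients: [1, 2, 3]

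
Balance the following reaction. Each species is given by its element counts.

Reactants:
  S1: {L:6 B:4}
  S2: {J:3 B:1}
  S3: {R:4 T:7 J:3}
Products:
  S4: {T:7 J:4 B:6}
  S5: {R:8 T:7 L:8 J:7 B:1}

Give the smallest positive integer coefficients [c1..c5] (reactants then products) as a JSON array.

R: 4·0+5·0+6·4 = 24 | 3·0+3·8 = 24
T: 4·0+5·0+6·7 = 42 | 3·7+3·7 = 42
L: 4·6+5·0+6·0 = 24 | 3·0+3·8 = 24
J: 4·0+5·3+6·3 = 33 | 3·4+3·7 = 33
B: 4·4+5·1+6·0 = 21 | 3·6+3·1 = 21
gcd(4,5,6,3,3) = 1

Coefficients: [4, 5, 6, 3, 3]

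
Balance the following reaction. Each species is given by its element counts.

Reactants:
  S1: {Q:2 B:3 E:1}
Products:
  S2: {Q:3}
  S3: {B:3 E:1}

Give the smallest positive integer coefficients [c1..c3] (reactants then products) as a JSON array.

Q: 3·2 = 6 | 2·3+3·0 = 6
B: 3·3 = 9 | 2·0+3·3 = 9
E: 3·1 = 3 | 2·0+3·1 = 3
gcd(3,2,3) = 1

Coefficients: [3, 2, 3]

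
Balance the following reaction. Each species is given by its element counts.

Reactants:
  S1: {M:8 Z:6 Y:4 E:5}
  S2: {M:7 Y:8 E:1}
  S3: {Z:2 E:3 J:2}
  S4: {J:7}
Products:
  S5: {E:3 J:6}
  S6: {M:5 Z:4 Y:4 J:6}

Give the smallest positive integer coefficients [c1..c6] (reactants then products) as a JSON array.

M: 1·8+1·7+3·0+6·0 = 15 | 5·0+3·5 = 15
Z: 1·6+1·0+3·2+6·0 = 12 | 5·0+3·4 = 12
Y: 1·4+1·8+3·0+6·0 = 12 | 5·0+3·4 = 12
E: 1·5+1·1+3·3+6·0 = 15 | 5·3+3·0 = 15
J: 1·0+1·0+3·2+6·7 = 48 | 5·6+3·6 = 48
gcd(1,1,3,6,5,3) = 1

Coefficients: [1, 1, 3, 6, 5, 3]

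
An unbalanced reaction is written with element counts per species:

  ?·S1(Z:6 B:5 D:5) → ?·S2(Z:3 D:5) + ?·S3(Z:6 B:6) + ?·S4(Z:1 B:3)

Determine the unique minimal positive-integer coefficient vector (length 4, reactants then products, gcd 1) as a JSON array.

Coefficients: [3, 3, 1, 3]

Z: 3·6 = 18 | 3·3+1·6+3·1 = 18
B: 3·5 = 15 | 3·0+1·6+3·3 = 15
D: 3·5 = 15 | 3·5+1·0+3·0 = 15
gcd(3,3,1,3) = 1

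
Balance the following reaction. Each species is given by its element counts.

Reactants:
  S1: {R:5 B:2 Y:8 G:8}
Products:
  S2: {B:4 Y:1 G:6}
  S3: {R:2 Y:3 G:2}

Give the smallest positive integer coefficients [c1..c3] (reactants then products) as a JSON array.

Coefficients: [2, 1, 5]

R: 2·5 = 10 | 1·0+5·2 = 10
B: 2·2 = 4 | 1·4+5·0 = 4
Y: 2·8 = 16 | 1·1+5·3 = 16
G: 2·8 = 16 | 1·6+5·2 = 16
gcd(2,1,5) = 1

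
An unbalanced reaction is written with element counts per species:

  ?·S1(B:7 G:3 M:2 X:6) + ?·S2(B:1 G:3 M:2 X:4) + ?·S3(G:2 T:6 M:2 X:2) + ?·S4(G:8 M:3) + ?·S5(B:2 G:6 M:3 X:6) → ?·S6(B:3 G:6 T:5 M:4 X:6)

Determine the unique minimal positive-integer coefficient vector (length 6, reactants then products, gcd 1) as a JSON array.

B: 2·7+2·1+5·0+1·0+1·2 = 18 | 6·3 = 18
G: 2·3+2·3+5·2+1·8+1·6 = 36 | 6·6 = 36
T: 2·0+2·0+5·6+1·0+1·0 = 30 | 6·5 = 30
M: 2·2+2·2+5·2+1·3+1·3 = 24 | 6·4 = 24
X: 2·6+2·4+5·2+1·0+1·6 = 36 | 6·6 = 36
gcd(2,2,5,1,1,6) = 1

Coefficients: [2, 2, 5, 1, 1, 6]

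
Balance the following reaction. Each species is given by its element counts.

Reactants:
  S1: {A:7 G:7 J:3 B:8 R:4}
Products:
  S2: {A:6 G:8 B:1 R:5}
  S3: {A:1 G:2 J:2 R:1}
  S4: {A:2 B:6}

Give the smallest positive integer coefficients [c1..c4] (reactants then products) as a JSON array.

Coefficients: [4, 2, 6, 5]

A: 4·7 = 28 | 2·6+6·1+5·2 = 28
G: 4·7 = 28 | 2·8+6·2+5·0 = 28
J: 4·3 = 12 | 2·0+6·2+5·0 = 12
B: 4·8 = 32 | 2·1+6·0+5·6 = 32
R: 4·4 = 16 | 2·5+6·1+5·0 = 16
gcd(4,2,6,5) = 1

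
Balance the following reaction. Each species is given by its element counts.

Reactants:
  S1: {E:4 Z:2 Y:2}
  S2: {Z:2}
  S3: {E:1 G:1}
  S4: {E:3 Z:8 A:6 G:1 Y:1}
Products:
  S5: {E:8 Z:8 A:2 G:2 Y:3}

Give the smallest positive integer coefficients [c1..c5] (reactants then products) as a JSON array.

E: 4·4+4·0+5·1+1·3 = 24 | 3·8 = 24
Z: 4·2+4·2+5·0+1·8 = 24 | 3·8 = 24
A: 4·0+4·0+5·0+1·6 = 6 | 3·2 = 6
G: 4·0+4·0+5·1+1·1 = 6 | 3·2 = 6
Y: 4·2+4·0+5·0+1·1 = 9 | 3·3 = 9
gcd(4,4,5,1,3) = 1

Coefficients: [4, 4, 5, 1, 3]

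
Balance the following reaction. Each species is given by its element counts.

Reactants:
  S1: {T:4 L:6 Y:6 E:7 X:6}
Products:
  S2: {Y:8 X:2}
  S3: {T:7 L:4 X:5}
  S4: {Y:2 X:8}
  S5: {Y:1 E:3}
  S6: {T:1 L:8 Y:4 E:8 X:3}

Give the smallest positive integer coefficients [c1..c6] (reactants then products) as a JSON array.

Coefficients: [6, 2, 3, 1, 6, 3]

T: 6·4 = 24 | 2·0+3·7+1·0+6·0+3·1 = 24
L: 6·6 = 36 | 2·0+3·4+1·0+6·0+3·8 = 36
Y: 6·6 = 36 | 2·8+3·0+1·2+6·1+3·4 = 36
E: 6·7 = 42 | 2·0+3·0+1·0+6·3+3·8 = 42
X: 6·6 = 36 | 2·2+3·5+1·8+6·0+3·3 = 36
gcd(6,2,3,1,6,3) = 1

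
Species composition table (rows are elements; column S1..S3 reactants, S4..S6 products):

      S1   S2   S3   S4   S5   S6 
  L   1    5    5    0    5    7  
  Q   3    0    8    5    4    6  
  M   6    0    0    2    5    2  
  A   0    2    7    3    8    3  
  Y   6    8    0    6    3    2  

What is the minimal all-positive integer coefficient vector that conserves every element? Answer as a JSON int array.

L: 5·1+2·5+6·5 = 45 | 5·0+2·5+5·7 = 45
Q: 5·3+2·0+6·8 = 63 | 5·5+2·4+5·6 = 63
M: 5·6+2·0+6·0 = 30 | 5·2+2·5+5·2 = 30
A: 5·0+2·2+6·7 = 46 | 5·3+2·8+5·3 = 46
Y: 5·6+2·8+6·0 = 46 | 5·6+2·3+5·2 = 46
gcd(5,2,6,5,2,5) = 1

Coefficients: [5, 2, 6, 5, 2, 5]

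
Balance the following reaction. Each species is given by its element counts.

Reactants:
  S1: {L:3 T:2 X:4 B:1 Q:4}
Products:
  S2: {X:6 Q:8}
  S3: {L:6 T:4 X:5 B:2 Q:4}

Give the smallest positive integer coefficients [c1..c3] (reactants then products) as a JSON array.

L: 4·3 = 12 | 1·0+2·6 = 12
T: 4·2 = 8 | 1·0+2·4 = 8
X: 4·4 = 16 | 1·6+2·5 = 16
B: 4·1 = 4 | 1·0+2·2 = 4
Q: 4·4 = 16 | 1·8+2·4 = 16
gcd(4,1,2) = 1

Coefficients: [4, 1, 2]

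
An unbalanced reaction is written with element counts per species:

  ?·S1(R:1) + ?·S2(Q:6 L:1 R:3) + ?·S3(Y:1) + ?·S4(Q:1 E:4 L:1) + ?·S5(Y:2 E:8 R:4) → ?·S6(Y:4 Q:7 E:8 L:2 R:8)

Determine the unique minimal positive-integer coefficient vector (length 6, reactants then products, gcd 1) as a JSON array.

Coefficients: [6, 2, 6, 2, 1, 2]

Y: 6·0+2·0+6·1+2·0+1·2 = 8 | 2·4 = 8
Q: 6·0+2·6+6·0+2·1+1·0 = 14 | 2·7 = 14
E: 6·0+2·0+6·0+2·4+1·8 = 16 | 2·8 = 16
L: 6·0+2·1+6·0+2·1+1·0 = 4 | 2·2 = 4
R: 6·1+2·3+6·0+2·0+1·4 = 16 | 2·8 = 16
gcd(6,2,6,2,1,2) = 1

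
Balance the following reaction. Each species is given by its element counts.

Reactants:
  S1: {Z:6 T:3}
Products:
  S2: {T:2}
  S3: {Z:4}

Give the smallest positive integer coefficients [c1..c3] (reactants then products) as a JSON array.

Coefficients: [2, 3, 3]

Z: 2·6 = 12 | 3·0+3·4 = 12
T: 2·3 = 6 | 3·2+3·0 = 6
gcd(2,3,3) = 1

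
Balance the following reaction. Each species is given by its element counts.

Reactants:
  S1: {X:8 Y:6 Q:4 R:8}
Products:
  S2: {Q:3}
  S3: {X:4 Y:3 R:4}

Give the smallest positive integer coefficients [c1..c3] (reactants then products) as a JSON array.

X: 3·8 = 24 | 4·0+6·4 = 24
Y: 3·6 = 18 | 4·0+6·3 = 18
Q: 3·4 = 12 | 4·3+6·0 = 12
R: 3·8 = 24 | 4·0+6·4 = 24
gcd(3,4,6) = 1

Coefficients: [3, 4, 6]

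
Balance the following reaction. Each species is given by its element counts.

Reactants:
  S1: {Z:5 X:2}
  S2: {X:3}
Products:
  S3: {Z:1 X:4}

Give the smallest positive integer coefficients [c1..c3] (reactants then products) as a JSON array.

Z: 1·5+6·0 = 5 | 5·1 = 5
X: 1·2+6·3 = 20 | 5·4 = 20
gcd(1,6,5) = 1

Coefficients: [1, 6, 5]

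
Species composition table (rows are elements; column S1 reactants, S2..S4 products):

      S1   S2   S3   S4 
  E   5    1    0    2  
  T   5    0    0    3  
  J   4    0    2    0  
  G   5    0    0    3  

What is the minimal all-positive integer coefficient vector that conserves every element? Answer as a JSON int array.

E: 3·5 = 15 | 5·1+6·0+5·2 = 15
T: 3·5 = 15 | 5·0+6·0+5·3 = 15
J: 3·4 = 12 | 5·0+6·2+5·0 = 12
G: 3·5 = 15 | 5·0+6·0+5·3 = 15
gcd(3,5,6,5) = 1

Coefficients: [3, 5, 6, 5]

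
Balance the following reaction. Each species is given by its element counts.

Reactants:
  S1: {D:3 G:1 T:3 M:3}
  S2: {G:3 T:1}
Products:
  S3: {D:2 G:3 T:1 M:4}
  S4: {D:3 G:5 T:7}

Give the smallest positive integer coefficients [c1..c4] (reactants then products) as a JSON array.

Coefficients: [4, 5, 3, 2]

D: 4·3+5·0 = 12 | 3·2+2·3 = 12
G: 4·1+5·3 = 19 | 3·3+2·5 = 19
T: 4·3+5·1 = 17 | 3·1+2·7 = 17
M: 4·3+5·0 = 12 | 3·4+2·0 = 12
gcd(4,5,3,2) = 1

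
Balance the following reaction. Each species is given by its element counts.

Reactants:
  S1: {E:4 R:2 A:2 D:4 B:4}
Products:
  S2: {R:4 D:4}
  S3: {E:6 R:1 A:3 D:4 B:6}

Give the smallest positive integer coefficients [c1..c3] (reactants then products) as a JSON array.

E: 3·4 = 12 | 1·0+2·6 = 12
R: 3·2 = 6 | 1·4+2·1 = 6
A: 3·2 = 6 | 1·0+2·3 = 6
D: 3·4 = 12 | 1·4+2·4 = 12
B: 3·4 = 12 | 1·0+2·6 = 12
gcd(3,1,2) = 1

Coefficients: [3, 1, 2]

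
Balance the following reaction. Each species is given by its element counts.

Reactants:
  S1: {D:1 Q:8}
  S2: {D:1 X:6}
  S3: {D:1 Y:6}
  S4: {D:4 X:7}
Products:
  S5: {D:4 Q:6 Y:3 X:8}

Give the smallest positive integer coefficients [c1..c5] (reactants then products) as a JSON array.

Coefficients: [3, 3, 2, 2, 4]

D: 3·1+3·1+2·1+2·4 = 16 | 4·4 = 16
Q: 3·8+3·0+2·0+2·0 = 24 | 4·6 = 24
Y: 3·0+3·0+2·6+2·0 = 12 | 4·3 = 12
X: 3·0+3·6+2·0+2·7 = 32 | 4·8 = 32
gcd(3,3,2,2,4) = 1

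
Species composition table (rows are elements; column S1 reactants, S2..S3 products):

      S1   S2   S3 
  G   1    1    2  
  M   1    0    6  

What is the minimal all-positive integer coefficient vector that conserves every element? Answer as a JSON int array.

G: 6·1 = 6 | 4·1+1·2 = 6
M: 6·1 = 6 | 4·0+1·6 = 6
gcd(6,4,1) = 1

Coefficients: [6, 4, 1]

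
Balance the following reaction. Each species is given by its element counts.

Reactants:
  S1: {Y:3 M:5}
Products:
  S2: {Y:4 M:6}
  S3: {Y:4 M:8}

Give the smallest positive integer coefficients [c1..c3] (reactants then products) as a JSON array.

Y: 4·3 = 12 | 2·4+1·4 = 12
M: 4·5 = 20 | 2·6+1·8 = 20
gcd(4,2,1) = 1

Coefficients: [4, 2, 1]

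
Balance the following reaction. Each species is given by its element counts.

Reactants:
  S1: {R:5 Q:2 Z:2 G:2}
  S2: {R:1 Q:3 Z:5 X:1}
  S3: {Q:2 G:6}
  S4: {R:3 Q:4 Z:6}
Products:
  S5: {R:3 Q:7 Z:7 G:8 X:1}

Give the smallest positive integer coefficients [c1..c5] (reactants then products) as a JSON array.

Coefficients: [1, 4, 5, 1, 4]

R: 1·5+4·1+5·0+1·3 = 12 | 4·3 = 12
Q: 1·2+4·3+5·2+1·4 = 28 | 4·7 = 28
Z: 1·2+4·5+5·0+1·6 = 28 | 4·7 = 28
G: 1·2+4·0+5·6+1·0 = 32 | 4·8 = 32
X: 1·0+4·1+5·0+1·0 = 4 | 4·1 = 4
gcd(1,4,5,1,4) = 1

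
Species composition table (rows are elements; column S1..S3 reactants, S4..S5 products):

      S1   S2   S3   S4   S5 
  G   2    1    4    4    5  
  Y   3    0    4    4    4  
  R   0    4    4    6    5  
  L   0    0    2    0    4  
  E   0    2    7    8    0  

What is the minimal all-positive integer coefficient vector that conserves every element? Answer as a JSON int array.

Coefficients: [4, 6, 4, 5, 2]

G: 4·2+6·1+4·4 = 30 | 5·4+2·5 = 30
Y: 4·3+6·0+4·4 = 28 | 5·4+2·4 = 28
R: 4·0+6·4+4·4 = 40 | 5·6+2·5 = 40
L: 4·0+6·0+4·2 = 8 | 5·0+2·4 = 8
E: 4·0+6·2+4·7 = 40 | 5·8+2·0 = 40
gcd(4,6,4,5,2) = 1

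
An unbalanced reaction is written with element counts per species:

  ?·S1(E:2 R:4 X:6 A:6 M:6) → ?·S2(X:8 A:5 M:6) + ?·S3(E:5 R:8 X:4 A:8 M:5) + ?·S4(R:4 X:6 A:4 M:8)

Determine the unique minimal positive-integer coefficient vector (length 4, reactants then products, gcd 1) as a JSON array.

Coefficients: [5, 2, 2, 1]

E: 5·2 = 10 | 2·0+2·5+1·0 = 10
R: 5·4 = 20 | 2·0+2·8+1·4 = 20
X: 5·6 = 30 | 2·8+2·4+1·6 = 30
A: 5·6 = 30 | 2·5+2·8+1·4 = 30
M: 5·6 = 30 | 2·6+2·5+1·8 = 30
gcd(5,2,2,1) = 1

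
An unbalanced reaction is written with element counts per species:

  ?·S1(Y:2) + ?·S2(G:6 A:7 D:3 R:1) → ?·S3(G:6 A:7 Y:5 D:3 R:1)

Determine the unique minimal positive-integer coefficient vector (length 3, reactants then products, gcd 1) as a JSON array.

G: 5·0+2·6 = 12 | 2·6 = 12
A: 5·0+2·7 = 14 | 2·7 = 14
Y: 5·2+2·0 = 10 | 2·5 = 10
D: 5·0+2·3 = 6 | 2·3 = 6
R: 5·0+2·1 = 2 | 2·1 = 2
gcd(5,2,2) = 1

Coefficients: [5, 2, 2]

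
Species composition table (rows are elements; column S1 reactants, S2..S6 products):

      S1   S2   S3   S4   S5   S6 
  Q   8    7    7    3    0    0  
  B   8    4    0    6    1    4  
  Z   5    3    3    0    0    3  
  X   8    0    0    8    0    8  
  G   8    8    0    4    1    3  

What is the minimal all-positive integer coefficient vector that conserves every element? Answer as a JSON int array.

Q: 3·8 = 24 | 1·7+2·7+1·3+6·0+2·0 = 24
B: 3·8 = 24 | 1·4+2·0+1·6+6·1+2·4 = 24
Z: 3·5 = 15 | 1·3+2·3+1·0+6·0+2·3 = 15
X: 3·8 = 24 | 1·0+2·0+1·8+6·0+2·8 = 24
G: 3·8 = 24 | 1·8+2·0+1·4+6·1+2·3 = 24
gcd(3,1,2,1,6,2) = 1

Coefficients: [3, 1, 2, 1, 6, 2]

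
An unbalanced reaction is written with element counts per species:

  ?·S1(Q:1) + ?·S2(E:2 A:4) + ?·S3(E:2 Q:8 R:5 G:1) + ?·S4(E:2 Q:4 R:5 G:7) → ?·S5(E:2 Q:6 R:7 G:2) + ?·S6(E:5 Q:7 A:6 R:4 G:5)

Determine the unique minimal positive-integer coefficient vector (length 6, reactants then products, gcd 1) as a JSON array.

Coefficients: [4, 6, 3, 3, 2, 4]

E: 4·0+6·2+3·2+3·2 = 24 | 2·2+4·5 = 24
Q: 4·1+6·0+3·8+3·4 = 40 | 2·6+4·7 = 40
A: 4·0+6·4+3·0+3·0 = 24 | 2·0+4·6 = 24
R: 4·0+6·0+3·5+3·5 = 30 | 2·7+4·4 = 30
G: 4·0+6·0+3·1+3·7 = 24 | 2·2+4·5 = 24
gcd(4,6,3,3,2,4) = 1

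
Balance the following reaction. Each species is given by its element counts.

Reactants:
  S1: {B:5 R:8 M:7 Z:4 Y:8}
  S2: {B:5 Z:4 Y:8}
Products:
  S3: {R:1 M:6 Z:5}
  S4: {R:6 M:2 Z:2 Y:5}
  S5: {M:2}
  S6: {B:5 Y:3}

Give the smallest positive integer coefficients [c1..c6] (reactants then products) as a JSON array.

Coefficients: [4, 1, 2, 5, 3, 5]

B: 4·5+1·5 = 25 | 2·0+5·0+3·0+5·5 = 25
R: 4·8+1·0 = 32 | 2·1+5·6+3·0+5·0 = 32
M: 4·7+1·0 = 28 | 2·6+5·2+3·2+5·0 = 28
Z: 4·4+1·4 = 20 | 2·5+5·2+3·0+5·0 = 20
Y: 4·8+1·8 = 40 | 2·0+5·5+3·0+5·3 = 40
gcd(4,1,2,5,3,5) = 1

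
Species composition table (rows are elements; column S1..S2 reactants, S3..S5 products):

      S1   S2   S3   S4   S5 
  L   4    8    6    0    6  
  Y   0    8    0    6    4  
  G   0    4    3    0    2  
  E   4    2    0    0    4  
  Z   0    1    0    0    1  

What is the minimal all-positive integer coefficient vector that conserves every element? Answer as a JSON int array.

L: 3·4+6·8 = 60 | 4·6+4·0+6·6 = 60
Y: 3·0+6·8 = 48 | 4·0+4·6+6·4 = 48
G: 3·0+6·4 = 24 | 4·3+4·0+6·2 = 24
E: 3·4+6·2 = 24 | 4·0+4·0+6·4 = 24
Z: 3·0+6·1 = 6 | 4·0+4·0+6·1 = 6
gcd(3,6,4,4,6) = 1

Coefficients: [3, 6, 4, 4, 6]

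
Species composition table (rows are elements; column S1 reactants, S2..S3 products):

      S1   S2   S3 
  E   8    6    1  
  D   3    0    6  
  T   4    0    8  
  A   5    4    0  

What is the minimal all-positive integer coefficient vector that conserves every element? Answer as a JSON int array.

E: 4·8 = 32 | 5·6+2·1 = 32
D: 4·3 = 12 | 5·0+2·6 = 12
T: 4·4 = 16 | 5·0+2·8 = 16
A: 4·5 = 20 | 5·4+2·0 = 20
gcd(4,5,2) = 1

Coefficients: [4, 5, 2]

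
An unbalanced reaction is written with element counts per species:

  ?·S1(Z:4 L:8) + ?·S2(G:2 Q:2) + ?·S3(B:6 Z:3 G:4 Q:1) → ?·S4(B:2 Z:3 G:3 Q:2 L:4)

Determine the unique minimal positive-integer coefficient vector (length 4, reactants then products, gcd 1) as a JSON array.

B: 3·0+5·0+2·6 = 12 | 6·2 = 12
Z: 3·4+5·0+2·3 = 18 | 6·3 = 18
G: 3·0+5·2+2·4 = 18 | 6·3 = 18
Q: 3·0+5·2+2·1 = 12 | 6·2 = 12
L: 3·8+5·0+2·0 = 24 | 6·4 = 24
gcd(3,5,2,6) = 1

Coefficients: [3, 5, 2, 6]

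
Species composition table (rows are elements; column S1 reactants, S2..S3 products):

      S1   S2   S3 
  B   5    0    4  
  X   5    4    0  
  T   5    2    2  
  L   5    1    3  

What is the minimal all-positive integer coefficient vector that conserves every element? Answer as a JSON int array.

Coefficients: [4, 5, 5]

B: 4·5 = 20 | 5·0+5·4 = 20
X: 4·5 = 20 | 5·4+5·0 = 20
T: 4·5 = 20 | 5·2+5·2 = 20
L: 4·5 = 20 | 5·1+5·3 = 20
gcd(4,5,5) = 1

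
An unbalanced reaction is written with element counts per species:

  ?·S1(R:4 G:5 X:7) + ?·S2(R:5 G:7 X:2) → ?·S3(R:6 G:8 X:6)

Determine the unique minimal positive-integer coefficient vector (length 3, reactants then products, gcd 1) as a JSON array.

R: 2·4+2·5 = 18 | 3·6 = 18
G: 2·5+2·7 = 24 | 3·8 = 24
X: 2·7+2·2 = 18 | 3·6 = 18
gcd(2,2,3) = 1

Coefficients: [2, 2, 3]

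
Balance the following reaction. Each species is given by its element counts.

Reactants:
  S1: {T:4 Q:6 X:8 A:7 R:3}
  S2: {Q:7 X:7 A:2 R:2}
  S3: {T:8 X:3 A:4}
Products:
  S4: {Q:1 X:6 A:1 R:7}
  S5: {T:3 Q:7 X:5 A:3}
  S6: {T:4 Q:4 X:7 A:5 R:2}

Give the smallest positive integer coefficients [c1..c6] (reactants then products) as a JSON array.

T: 3·4+5·0+3·8 = 36 | 1·0+4·3+6·4 = 36
Q: 3·6+5·7+3·0 = 53 | 1·1+4·7+6·4 = 53
X: 3·8+5·7+3·3 = 68 | 1·6+4·5+6·7 = 68
A: 3·7+5·2+3·4 = 43 | 1·1+4·3+6·5 = 43
R: 3·3+5·2+3·0 = 19 | 1·7+4·0+6·2 = 19
gcd(3,5,3,1,4,6) = 1

Coefficients: [3, 5, 3, 1, 4, 6]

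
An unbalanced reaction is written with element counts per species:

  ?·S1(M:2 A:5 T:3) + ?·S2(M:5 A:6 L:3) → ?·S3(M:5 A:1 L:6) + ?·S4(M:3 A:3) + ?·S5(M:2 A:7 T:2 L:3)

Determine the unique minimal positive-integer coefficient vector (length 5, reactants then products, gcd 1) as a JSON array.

Coefficients: [2, 5, 1, 6, 3]

M: 2·2+5·5 = 29 | 1·5+6·3+3·2 = 29
A: 2·5+5·6 = 40 | 1·1+6·3+3·7 = 40
T: 2·3+5·0 = 6 | 1·0+6·0+3·2 = 6
L: 2·0+5·3 = 15 | 1·6+6·0+3·3 = 15
gcd(2,5,1,6,3) = 1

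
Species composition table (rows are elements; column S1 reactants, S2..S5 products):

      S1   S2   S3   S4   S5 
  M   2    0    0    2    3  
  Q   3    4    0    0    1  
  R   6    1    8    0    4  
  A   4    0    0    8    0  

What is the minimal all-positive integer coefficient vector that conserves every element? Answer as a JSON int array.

M: 6·2 = 12 | 4·0+3·0+3·2+2·3 = 12
Q: 6·3 = 18 | 4·4+3·0+3·0+2·1 = 18
R: 6·6 = 36 | 4·1+3·8+3·0+2·4 = 36
A: 6·4 = 24 | 4·0+3·0+3·8+2·0 = 24
gcd(6,4,3,3,2) = 1

Coefficients: [6, 4, 3, 3, 2]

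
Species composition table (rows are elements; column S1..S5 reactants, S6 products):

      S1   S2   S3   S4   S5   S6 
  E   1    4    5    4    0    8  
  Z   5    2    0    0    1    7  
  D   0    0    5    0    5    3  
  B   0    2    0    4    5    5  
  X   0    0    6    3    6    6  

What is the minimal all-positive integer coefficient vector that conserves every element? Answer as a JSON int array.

Coefficients: [6, 2, 2, 4, 1, 5]

E: 6·1+2·4+2·5+4·4+1·0 = 40 | 5·8 = 40
Z: 6·5+2·2+2·0+4·0+1·1 = 35 | 5·7 = 35
D: 6·0+2·0+2·5+4·0+1·5 = 15 | 5·3 = 15
B: 6·0+2·2+2·0+4·4+1·5 = 25 | 5·5 = 25
X: 6·0+2·0+2·6+4·3+1·6 = 30 | 5·6 = 30
gcd(6,2,2,4,1,5) = 1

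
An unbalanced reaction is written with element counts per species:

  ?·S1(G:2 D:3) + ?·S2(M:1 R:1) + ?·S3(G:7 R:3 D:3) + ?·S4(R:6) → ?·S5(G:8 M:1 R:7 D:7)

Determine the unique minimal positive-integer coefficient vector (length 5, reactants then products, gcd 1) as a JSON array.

Coefficients: [5, 3, 2, 2, 3]

G: 5·2+3·0+2·7+2·0 = 24 | 3·8 = 24
M: 5·0+3·1+2·0+2·0 = 3 | 3·1 = 3
R: 5·0+3·1+2·3+2·6 = 21 | 3·7 = 21
D: 5·3+3·0+2·3+2·0 = 21 | 3·7 = 21
gcd(5,3,2,2,3) = 1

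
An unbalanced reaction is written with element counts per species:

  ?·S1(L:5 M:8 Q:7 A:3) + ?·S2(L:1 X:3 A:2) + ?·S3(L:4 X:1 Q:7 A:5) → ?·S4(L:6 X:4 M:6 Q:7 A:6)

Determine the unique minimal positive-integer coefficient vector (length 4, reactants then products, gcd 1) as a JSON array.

Coefficients: [3, 5, 1, 4]

L: 3·5+5·1+1·4 = 24 | 4·6 = 24
X: 3·0+5·3+1·1 = 16 | 4·4 = 16
M: 3·8+5·0+1·0 = 24 | 4·6 = 24
Q: 3·7+5·0+1·7 = 28 | 4·7 = 28
A: 3·3+5·2+1·5 = 24 | 4·6 = 24
gcd(3,5,1,4) = 1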